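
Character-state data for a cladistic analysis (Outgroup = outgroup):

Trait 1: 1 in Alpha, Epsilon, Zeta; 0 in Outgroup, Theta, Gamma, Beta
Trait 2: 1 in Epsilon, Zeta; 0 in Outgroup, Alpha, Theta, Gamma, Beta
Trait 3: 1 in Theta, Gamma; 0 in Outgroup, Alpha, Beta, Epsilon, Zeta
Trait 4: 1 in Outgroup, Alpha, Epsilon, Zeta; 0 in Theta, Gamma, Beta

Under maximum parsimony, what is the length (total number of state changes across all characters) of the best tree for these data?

4

Character polarity is set by the outgroup: the derived state is whichever differs from the outgroup's state, so for Trait 4 the derived state is '0', and for the remaining characters it is '1'.
Trait 1: derived state '1' in Alpha, Epsilon, and Zeta only — synapomorphy for {Alpha, Epsilon, Zeta}.
Only Epsilon and Zeta show the derived state '1' for Trait 2, supporting them as a clade.
Trait 3: derived state '1' in Gamma and Theta only — synapomorphy for {Gamma, Theta}.
Trait 4: derived state '0' in Beta, Gamma, and Theta only — synapomorphy for {Beta, Gamma, Theta}.
Most parsimonious ingroup topology: ((Alpha,(Epsilon,Zeta)),((Theta,Gamma),Beta)).
Changes per character on this tree: Trait 1: 1; Trait 2: 1; Trait 3: 1; Trait 4: 1.
Total = 4.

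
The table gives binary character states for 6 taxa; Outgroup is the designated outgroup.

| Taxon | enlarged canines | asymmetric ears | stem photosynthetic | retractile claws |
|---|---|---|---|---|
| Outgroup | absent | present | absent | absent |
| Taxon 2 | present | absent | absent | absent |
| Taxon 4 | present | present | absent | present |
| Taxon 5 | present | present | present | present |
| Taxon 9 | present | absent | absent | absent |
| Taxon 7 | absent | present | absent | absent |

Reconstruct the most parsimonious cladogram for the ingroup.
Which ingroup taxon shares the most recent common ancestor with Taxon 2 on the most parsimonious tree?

Character polarity is set by the outgroup: the derived state is whichever differs from the outgroup's state, so for asymmetric ears the derived state is 'absent', and for the remaining characters it is 'present'.
Only Taxon 2, Taxon 4, Taxon 5, and Taxon 9 show the derived state 'present' for enlarged canines, supporting them as a clade.
Only Taxon 2 and Taxon 9 show the derived state 'absent' for asymmetric ears, supporting them as a clade.
stem photosynthetic: derived state 'present' in Taxon 5 only — an autapomorphy, so it tells us nothing about relationships among taxa.
retractile claws (derived state 'present') is shared by Taxon 4 and Taxon 5 — a synapomorphy uniting that clade.
Most parsimonious ingroup topology: (((Taxon 2,Taxon 9),(Taxon 4,Taxon 5)),Taxon 7).
Taxon 2 and Taxon 9 form a cherry on this tree, so they are sister taxa.

Taxon 9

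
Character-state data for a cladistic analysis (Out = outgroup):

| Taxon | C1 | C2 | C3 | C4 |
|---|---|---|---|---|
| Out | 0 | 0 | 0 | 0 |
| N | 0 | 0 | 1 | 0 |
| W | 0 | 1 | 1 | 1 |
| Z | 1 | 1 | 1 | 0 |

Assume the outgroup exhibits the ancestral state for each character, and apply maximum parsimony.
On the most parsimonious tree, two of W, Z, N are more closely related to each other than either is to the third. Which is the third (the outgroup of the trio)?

N

The outgroup has state '0' for every character, so '1' is the derived state throughout.
C1: derived state '1' in Z only — an autapomorphy, so it tells us nothing about relationships among taxa.
C2 (derived state '1') is shared by W and Z — a synapomorphy uniting that clade.
All ingroup taxa share the derived state '1' for C3; it defines the ingroup but does not resolve relationships within it.
C4 (derived state '1') is unique to W (autapomorphy; uninformative for grouping).
Most parsimonious ingroup topology: (N,(W,Z)).
Z and W share a more recent common ancestor with each other than either does with N, so N is the least closely related of the three.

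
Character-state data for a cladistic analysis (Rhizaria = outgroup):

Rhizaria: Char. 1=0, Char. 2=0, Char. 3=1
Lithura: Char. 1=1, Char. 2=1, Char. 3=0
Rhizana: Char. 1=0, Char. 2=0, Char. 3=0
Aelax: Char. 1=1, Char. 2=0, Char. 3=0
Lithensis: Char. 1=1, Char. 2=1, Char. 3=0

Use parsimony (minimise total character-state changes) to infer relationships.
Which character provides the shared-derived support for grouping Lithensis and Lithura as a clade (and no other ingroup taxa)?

Character polarity is set by the outgroup: the derived state is whichever differs from the outgroup's state, so for Char. 3 the derived state is '0', and for the remaining characters it is '1'.
Char. 1 (derived state '1') is shared by Aelax, Lithensis, and Lithura — a synapomorphy uniting that clade.
Char. 2 (derived state '1') is shared by Lithensis and Lithura — a synapomorphy uniting that clade.
Char. 3 (derived state '0') is shared by all ingroup taxa — unites the whole ingroup.
Most parsimonious ingroup topology: (((Lithura,Lithensis),Aelax),Rhizana).
The clade {Lithensis, Lithura} is supported by Char. 2: its derived state '1' occurs in exactly those taxa and in no other taxon (including the outgroup).

Char. 2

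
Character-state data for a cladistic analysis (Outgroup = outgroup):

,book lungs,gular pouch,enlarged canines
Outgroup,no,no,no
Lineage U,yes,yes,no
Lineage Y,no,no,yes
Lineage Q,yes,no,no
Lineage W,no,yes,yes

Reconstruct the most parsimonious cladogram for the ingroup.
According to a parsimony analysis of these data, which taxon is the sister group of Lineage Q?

Lineage U

The outgroup has state 'no' for every character, so 'yes' is the derived state throughout.
book lungs (derived state 'yes') is shared by Lineage Q and Lineage U — a synapomorphy uniting that clade.
gular pouch groups Lineage U and Lineage W, which is incompatible with the clades supported by the remaining characters; treating it as convergent (homoplasy) costs fewer steps than any alternative tree.
enlarged canines (derived state 'yes') is shared by Lineage W and Lineage Y — a synapomorphy uniting that clade.
Most parsimonious ingroup topology: ((Lineage U,Lineage Q),(Lineage Y,Lineage W)).
Lineage Q and Lineage U form a cherry on this tree, so they are sister taxa.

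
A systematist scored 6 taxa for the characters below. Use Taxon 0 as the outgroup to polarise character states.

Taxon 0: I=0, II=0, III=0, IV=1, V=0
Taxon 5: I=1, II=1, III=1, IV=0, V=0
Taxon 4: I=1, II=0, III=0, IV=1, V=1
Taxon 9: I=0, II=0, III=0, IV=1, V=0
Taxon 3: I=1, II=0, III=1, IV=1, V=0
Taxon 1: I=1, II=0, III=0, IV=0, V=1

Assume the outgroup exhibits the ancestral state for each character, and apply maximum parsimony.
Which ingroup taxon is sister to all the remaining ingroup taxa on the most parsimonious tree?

Character polarity is set by the outgroup: the derived state is whichever differs from the outgroup's state, so for IV the derived state is '0', and for the remaining characters it is '1'.
I (derived state '1') is shared by Taxon 1, Taxon 3, Taxon 4, and Taxon 5 — a synapomorphy uniting that clade.
II (derived state '1') is unique to Taxon 5 (autapomorphy; uninformative for grouping).
Only Taxon 3 and Taxon 5 show the derived state '1' for III, supporting them as a clade.
IV (state '0') occurs in Taxon 1 and Taxon 5 but conflicts with the nesting implied by the other characters — most parsimoniously interpreted as homoplasy.
V: derived state '1' in Taxon 1 and Taxon 4 only — synapomorphy for {Taxon 1, Taxon 4}.
Most parsimonious ingroup topology: (((Taxon 5,Taxon 3),(Taxon 4,Taxon 1)),Taxon 9).
Taxon 9 is sister to the clade containing all other ingroup taxa, so it is the earliest-diverging (most basal) ingroup lineage.

Taxon 9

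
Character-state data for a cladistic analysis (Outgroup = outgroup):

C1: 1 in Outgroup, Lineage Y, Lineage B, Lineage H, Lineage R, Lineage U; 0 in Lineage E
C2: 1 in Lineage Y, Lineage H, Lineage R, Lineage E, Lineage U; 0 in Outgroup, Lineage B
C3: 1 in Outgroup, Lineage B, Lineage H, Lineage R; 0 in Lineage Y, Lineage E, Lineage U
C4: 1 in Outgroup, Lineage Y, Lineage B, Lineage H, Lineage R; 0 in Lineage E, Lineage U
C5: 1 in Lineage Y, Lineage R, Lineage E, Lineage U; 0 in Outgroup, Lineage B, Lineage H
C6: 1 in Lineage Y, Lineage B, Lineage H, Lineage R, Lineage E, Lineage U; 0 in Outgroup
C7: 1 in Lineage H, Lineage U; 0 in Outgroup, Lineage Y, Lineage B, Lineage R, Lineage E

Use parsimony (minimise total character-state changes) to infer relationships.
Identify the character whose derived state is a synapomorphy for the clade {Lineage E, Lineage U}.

C4

Character polarity is set by the outgroup: the derived state is whichever differs from the outgroup's state, so for C1, C3, C4 the derived state is '0', and for the remaining characters it is '1'.
C1 (derived state '0') is unique to Lineage E (autapomorphy; uninformative for grouping).
Only Lineage E, Lineage H, Lineage R, Lineage U, and Lineage Y show the derived state '1' for C2, supporting them as a clade.
C3 (derived state '0') is shared by Lineage E, Lineage U, and Lineage Y — a synapomorphy uniting that clade.
Only Lineage E and Lineage U show the derived state '0' for C4, supporting them as a clade.
C5: derived state '1' in Lineage E, Lineage R, Lineage U, and Lineage Y only — synapomorphy for {Lineage E, Lineage R, Lineage U, Lineage Y}.
All ingroup taxa share the derived state '1' for C6; it defines the ingroup but does not resolve relationships within it.
C7 groups Lineage H and Lineage U, which is incompatible with the clades supported by the remaining characters; treating it as convergent (homoplasy) costs fewer steps than any alternative tree.
Most parsimonious ingroup topology: ((((Lineage Y,(Lineage E,Lineage U)),Lineage R),Lineage H),Lineage B).
The clade {Lineage E, Lineage U} is supported by C4: its derived state '0' occurs in exactly those taxa and in no other taxon (including the outgroup).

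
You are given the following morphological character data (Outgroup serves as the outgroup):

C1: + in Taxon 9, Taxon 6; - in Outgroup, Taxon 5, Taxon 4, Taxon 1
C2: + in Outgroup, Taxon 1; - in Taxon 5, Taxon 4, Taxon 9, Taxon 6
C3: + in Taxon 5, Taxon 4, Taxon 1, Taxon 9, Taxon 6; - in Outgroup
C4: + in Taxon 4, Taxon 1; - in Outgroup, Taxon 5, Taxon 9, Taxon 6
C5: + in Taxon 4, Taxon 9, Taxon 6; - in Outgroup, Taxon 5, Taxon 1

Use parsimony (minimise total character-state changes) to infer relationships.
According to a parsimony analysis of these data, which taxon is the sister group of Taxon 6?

Character polarity is set by the outgroup: the derived state is whichever differs from the outgroup's state, so for C2 the derived state is '-', and for the remaining characters it is '+'.
Only Taxon 6 and Taxon 9 show the derived state '+' for C1, supporting them as a clade.
C2: derived state '-' in Taxon 4, Taxon 5, Taxon 6, and Taxon 9 only — synapomorphy for {Taxon 4, Taxon 5, Taxon 6, Taxon 9}.
C3 (derived state '+') is shared by all ingroup taxa — unites the whole ingroup.
C4 (state '+') occurs in Taxon 1 and Taxon 4 but conflicts with the nesting implied by the other characters — most parsimoniously interpreted as homoplasy.
C5 (derived state '+') is shared by Taxon 4, Taxon 6, and Taxon 9 — a synapomorphy uniting that clade.
Most parsimonious ingroup topology: (Taxon 1,(Taxon 5,((Taxon 9,Taxon 6),Taxon 4))).
Taxon 6 and Taxon 9 form a cherry on this tree, so they are sister taxa.

Taxon 9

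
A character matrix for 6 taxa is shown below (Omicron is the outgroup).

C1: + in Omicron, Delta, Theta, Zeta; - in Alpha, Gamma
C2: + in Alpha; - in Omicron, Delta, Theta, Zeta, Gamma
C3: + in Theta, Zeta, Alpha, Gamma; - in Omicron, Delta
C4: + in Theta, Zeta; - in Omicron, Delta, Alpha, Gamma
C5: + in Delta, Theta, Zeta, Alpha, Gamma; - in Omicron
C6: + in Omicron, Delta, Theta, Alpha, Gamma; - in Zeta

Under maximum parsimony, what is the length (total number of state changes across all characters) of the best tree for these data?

6

Character polarity is set by the outgroup: the derived state is whichever differs from the outgroup's state, so for C1, C6 the derived state is '-', and for the remaining characters it is '+'.
Only Alpha and Gamma show the derived state '-' for C1, supporting them as a clade.
C2: derived state '+' in Alpha only — an autapomorphy, so it tells us nothing about relationships among taxa.
C3 (derived state '+') is shared by Alpha, Gamma, Theta, and Zeta — a synapomorphy uniting that clade.
Only Theta and Zeta show the derived state '+' for C4, supporting them as a clade.
All ingroup taxa share the derived state '+' for C5; it defines the ingroup but does not resolve relationships within it.
C6 (derived state '-') is unique to Zeta (autapomorphy; uninformative for grouping).
Most parsimonious ingroup topology: (Delta,((Theta,Zeta),(Alpha,Gamma))).
Changes per character on this tree: C1: 1; C2: 1; C3: 1; C4: 1; C5: 1; C6: 1.
Total = 6.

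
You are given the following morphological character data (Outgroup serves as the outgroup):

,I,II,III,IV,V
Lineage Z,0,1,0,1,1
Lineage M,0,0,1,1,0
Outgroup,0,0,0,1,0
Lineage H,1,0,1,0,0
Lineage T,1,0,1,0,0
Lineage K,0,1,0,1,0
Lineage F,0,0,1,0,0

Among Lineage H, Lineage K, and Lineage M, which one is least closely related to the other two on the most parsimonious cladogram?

Character polarity is set by the outgroup: the derived state is whichever differs from the outgroup's state, so for IV the derived state is '0', and for the remaining characters it is '1'.
Only Lineage H and Lineage T show the derived state '1' for I, supporting them as a clade.
II: derived state '1' in Lineage K and Lineage Z only — synapomorphy for {Lineage K, Lineage Z}.
III (derived state '1') is shared by Lineage F, Lineage H, Lineage M, and Lineage T — a synapomorphy uniting that clade.
Only Lineage F, Lineage H, and Lineage T show the derived state '0' for IV, supporting them as a clade.
V (derived state '1') is unique to Lineage Z (autapomorphy; uninformative for grouping).
Most parsimonious ingroup topology: ((Lineage M,((Lineage T,Lineage H),Lineage F)),(Lineage K,Lineage Z)).
Lineage H and Lineage M share a more recent common ancestor with each other than either does with Lineage K, so Lineage K is the least closely related of the three.

Lineage K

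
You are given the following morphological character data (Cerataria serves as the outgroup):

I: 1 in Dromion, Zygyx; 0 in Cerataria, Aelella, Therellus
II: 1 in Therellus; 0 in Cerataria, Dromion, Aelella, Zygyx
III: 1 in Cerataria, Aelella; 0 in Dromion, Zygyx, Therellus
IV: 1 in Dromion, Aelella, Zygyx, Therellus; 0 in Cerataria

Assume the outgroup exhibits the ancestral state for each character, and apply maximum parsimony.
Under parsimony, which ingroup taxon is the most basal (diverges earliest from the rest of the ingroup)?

Character polarity is set by the outgroup: the derived state is whichever differs from the outgroup's state, so for III the derived state is '0', and for the remaining characters it is '1'.
I (derived state '1') is shared by Dromion and Zygyx — a synapomorphy uniting that clade.
II: derived state '1' in Therellus only — an autapomorphy, so it tells us nothing about relationships among taxa.
III: derived state '0' in Dromion, Therellus, and Zygyx only — synapomorphy for {Dromion, Therellus, Zygyx}.
IV (derived state '1') is shared by all ingroup taxa — unites the whole ingroup.
Most parsimonious ingroup topology: (((Dromion,Zygyx),Therellus),Aelella).
Aelella is sister to the clade containing all other ingroup taxa, so it is the earliest-diverging (most basal) ingroup lineage.

Aelella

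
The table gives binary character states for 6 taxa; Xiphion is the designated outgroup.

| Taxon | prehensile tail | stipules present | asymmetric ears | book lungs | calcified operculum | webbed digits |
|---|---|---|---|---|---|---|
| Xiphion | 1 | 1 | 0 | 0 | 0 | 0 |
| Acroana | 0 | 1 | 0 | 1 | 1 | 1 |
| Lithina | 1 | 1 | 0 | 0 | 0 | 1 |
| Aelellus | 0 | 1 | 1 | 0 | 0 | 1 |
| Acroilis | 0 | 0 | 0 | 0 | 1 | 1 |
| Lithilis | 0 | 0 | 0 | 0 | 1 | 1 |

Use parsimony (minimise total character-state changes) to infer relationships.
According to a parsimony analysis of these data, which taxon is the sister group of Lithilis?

Acroilis

Character polarity is set by the outgroup: the derived state is whichever differs from the outgroup's state, so for prehensile tail, stipules present the derived state is '0', and for the remaining characters it is '1'.
prehensile tail (derived state '0') is shared by Acroana, Acroilis, Aelellus, and Lithilis — a synapomorphy uniting that clade.
Only Acroilis and Lithilis show the derived state '0' for stipules present, supporting them as a clade.
asymmetric ears: derived state '1' in Aelellus only — an autapomorphy, so it tells us nothing about relationships among taxa.
book lungs (derived state '1') is unique to Acroana (autapomorphy; uninformative for grouping).
calcified operculum: derived state '1' in Acroana, Acroilis, and Lithilis only — synapomorphy for {Acroana, Acroilis, Lithilis}.
All ingroup taxa share the derived state '1' for webbed digits; it defines the ingroup but does not resolve relationships within it.
Most parsimonious ingroup topology: (((Acroana,(Acroilis,Lithilis)),Aelellus),Lithina).
Lithilis and Acroilis form a cherry on this tree, so they are sister taxa.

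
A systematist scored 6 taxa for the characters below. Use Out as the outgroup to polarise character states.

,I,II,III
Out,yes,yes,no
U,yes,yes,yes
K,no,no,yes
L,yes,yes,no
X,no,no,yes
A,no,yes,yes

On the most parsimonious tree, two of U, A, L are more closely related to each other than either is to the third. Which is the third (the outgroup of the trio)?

L

Character polarity is set by the outgroup: the derived state is whichever differs from the outgroup's state, so for I, II the derived state is 'no', and for the remaining characters it is 'yes'.
I: derived state 'no' in A, K, and X only — synapomorphy for {A, K, X}.
II (derived state 'no') is shared by K and X — a synapomorphy uniting that clade.
III (derived state 'yes') is shared by A, K, U, and X — a synapomorphy uniting that clade.
Most parsimonious ingroup topology: ((U,((K,X),A)),L).
U and A share a more recent common ancestor with each other than either does with L, so L is the least closely related of the three.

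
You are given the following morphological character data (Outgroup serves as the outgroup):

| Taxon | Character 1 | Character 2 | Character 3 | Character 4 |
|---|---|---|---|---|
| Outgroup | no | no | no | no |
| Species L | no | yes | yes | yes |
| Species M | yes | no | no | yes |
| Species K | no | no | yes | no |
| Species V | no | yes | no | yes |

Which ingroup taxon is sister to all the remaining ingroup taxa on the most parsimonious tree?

The outgroup has state 'no' for every character, so 'yes' is the derived state throughout.
Character 1 (derived state 'yes') is unique to Species M (autapomorphy; uninformative for grouping).
Character 2: derived state 'yes' in Species L and Species V only — synapomorphy for {Species L, Species V}.
Character 3 (state 'yes') occurs in Species K and Species L but conflicts with the nesting implied by the other characters — most parsimoniously interpreted as homoplasy.
Character 4: derived state 'yes' in Species L, Species M, and Species V only — synapomorphy for {Species L, Species M, Species V}.
Most parsimonious ingroup topology: (((Species L,Species V),Species M),Species K).
Species K is sister to the clade containing all other ingroup taxa, so it is the earliest-diverging (most basal) ingroup lineage.

Species K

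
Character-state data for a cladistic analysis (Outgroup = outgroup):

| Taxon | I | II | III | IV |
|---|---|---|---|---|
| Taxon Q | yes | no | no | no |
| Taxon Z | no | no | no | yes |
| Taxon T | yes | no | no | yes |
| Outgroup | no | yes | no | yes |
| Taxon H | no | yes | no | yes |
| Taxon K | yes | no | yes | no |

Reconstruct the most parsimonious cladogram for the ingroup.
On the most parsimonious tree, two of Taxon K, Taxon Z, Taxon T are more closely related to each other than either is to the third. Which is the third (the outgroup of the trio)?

Taxon Z

Character polarity is set by the outgroup: the derived state is whichever differs from the outgroup's state, so for II, IV the derived state is 'no', and for the remaining characters it is 'yes'.
I (derived state 'yes') is shared by Taxon K, Taxon Q, and Taxon T — a synapomorphy uniting that clade.
II (derived state 'no') is shared by Taxon K, Taxon Q, Taxon T, and Taxon Z — a synapomorphy uniting that clade.
III: derived state 'yes' in Taxon K only — an autapomorphy, so it tells us nothing about relationships among taxa.
IV (derived state 'no') is shared by Taxon K and Taxon Q — a synapomorphy uniting that clade.
Most parsimonious ingroup topology: (((Taxon T,(Taxon K,Taxon Q)),Taxon Z),Taxon H).
Taxon K and Taxon T share a more recent common ancestor with each other than either does with Taxon Z, so Taxon Z is the least closely related of the three.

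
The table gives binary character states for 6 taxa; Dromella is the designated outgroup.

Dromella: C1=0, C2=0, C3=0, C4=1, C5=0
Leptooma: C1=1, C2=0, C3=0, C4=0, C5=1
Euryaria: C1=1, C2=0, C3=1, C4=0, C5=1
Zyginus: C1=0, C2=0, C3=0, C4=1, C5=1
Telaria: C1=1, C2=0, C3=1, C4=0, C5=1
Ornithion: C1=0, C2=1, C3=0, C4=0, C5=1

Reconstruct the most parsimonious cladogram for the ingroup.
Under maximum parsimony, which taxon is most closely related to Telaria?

Euryaria

Character polarity is set by the outgroup: the derived state is whichever differs from the outgroup's state, so for C4 the derived state is '0', and for the remaining characters it is '1'.
Only Euryaria, Leptooma, and Telaria show the derived state '1' for C1, supporting them as a clade.
C2 (derived state '1') is unique to Ornithion (autapomorphy; uninformative for grouping).
C3 (derived state '1') is shared by Euryaria and Telaria — a synapomorphy uniting that clade.
C4 (derived state '0') is shared by Euryaria, Leptooma, Ornithion, and Telaria — a synapomorphy uniting that clade.
All ingroup taxa share the derived state '1' for C5; it defines the ingroup but does not resolve relationships within it.
Most parsimonious ingroup topology: (((Leptooma,(Euryaria,Telaria)),Ornithion),Zyginus).
Telaria and Euryaria form a cherry on this tree, so they are sister taxa.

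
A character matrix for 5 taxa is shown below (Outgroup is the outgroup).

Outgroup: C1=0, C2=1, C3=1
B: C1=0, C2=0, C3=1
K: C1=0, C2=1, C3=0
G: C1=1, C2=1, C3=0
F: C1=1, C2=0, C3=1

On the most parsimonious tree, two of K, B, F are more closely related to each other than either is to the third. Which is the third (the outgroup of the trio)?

K

Character polarity is set by the outgroup: the derived state is whichever differs from the outgroup's state, so for C2, C3 the derived state is '0', and for the remaining characters it is '1'.
C1 (state '1') occurs in F and G but conflicts with the nesting implied by the other characters — most parsimoniously interpreted as homoplasy.
Only B and F show the derived state '0' for C2, supporting them as a clade.
C3 (derived state '0') is shared by G and K — a synapomorphy uniting that clade.
Most parsimonious ingroup topology: ((B,F),(K,G)).
B and F share a more recent common ancestor with each other than either does with K, so K is the least closely related of the three.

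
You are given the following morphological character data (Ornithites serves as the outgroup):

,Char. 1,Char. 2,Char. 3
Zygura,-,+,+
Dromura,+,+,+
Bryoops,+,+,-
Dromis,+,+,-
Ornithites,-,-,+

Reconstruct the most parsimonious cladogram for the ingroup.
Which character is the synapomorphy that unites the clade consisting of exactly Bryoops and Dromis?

Character polarity is set by the outgroup: the derived state is whichever differs from the outgroup's state, so for Char. 3 the derived state is '-', and for the remaining characters it is '+'.
Only Bryoops, Dromis, and Dromura show the derived state '+' for Char. 1, supporting them as a clade.
Char. 2 (derived state '+') is shared by all ingroup taxa — unites the whole ingroup.
Char. 3: derived state '-' in Bryoops and Dromis only — synapomorphy for {Bryoops, Dromis}.
Most parsimonious ingroup topology: (Zygura,(Dromura,(Bryoops,Dromis))).
The clade {Bryoops, Dromis} is supported by Char. 3: its derived state '-' occurs in exactly those taxa and in no other taxon (including the outgroup).

Char. 3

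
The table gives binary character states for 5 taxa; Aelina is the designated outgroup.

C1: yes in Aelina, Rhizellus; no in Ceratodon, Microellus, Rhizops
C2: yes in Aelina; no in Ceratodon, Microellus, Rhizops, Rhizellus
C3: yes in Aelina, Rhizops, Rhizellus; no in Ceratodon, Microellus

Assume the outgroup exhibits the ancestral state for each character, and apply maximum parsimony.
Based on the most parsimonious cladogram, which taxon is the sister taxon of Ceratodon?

Microellus

The outgroup has state 'yes' for every character, so 'no' is the derived state throughout.
C1: derived state 'no' in Ceratodon, Microellus, and Rhizops only — synapomorphy for {Ceratodon, Microellus, Rhizops}.
All ingroup taxa share the derived state 'no' for C2; it defines the ingroup but does not resolve relationships within it.
Only Ceratodon and Microellus show the derived state 'no' for C3, supporting them as a clade.
Most parsimonious ingroup topology: (((Ceratodon,Microellus),Rhizops),Rhizellus).
Ceratodon and Microellus form a cherry on this tree, so they are sister taxa.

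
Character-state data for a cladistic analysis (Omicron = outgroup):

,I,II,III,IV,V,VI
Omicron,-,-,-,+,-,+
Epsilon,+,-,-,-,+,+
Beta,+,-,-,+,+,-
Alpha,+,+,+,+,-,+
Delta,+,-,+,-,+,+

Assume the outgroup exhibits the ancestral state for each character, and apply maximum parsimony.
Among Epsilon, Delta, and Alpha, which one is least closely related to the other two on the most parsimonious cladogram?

Alpha

Character polarity is set by the outgroup: the derived state is whichever differs from the outgroup's state, so for IV, VI the derived state is '-', and for the remaining characters it is '+'.
I (derived state '+') is shared by all ingroup taxa — unites the whole ingroup.
II: derived state '+' in Alpha only — an autapomorphy, so it tells us nothing about relationships among taxa.
III groups Alpha and Delta, which is incompatible with the clades supported by the remaining characters; treating it as convergent (homoplasy) costs fewer steps than any alternative tree.
IV (derived state '-') is shared by Delta and Epsilon — a synapomorphy uniting that clade.
V: derived state '+' in Beta, Delta, and Epsilon only — synapomorphy for {Beta, Delta, Epsilon}.
VI (derived state '-') is unique to Beta (autapomorphy; uninformative for grouping).
Most parsimonious ingroup topology: (((Epsilon,Delta),Beta),Alpha).
Delta and Epsilon share a more recent common ancestor with each other than either does with Alpha, so Alpha is the least closely related of the three.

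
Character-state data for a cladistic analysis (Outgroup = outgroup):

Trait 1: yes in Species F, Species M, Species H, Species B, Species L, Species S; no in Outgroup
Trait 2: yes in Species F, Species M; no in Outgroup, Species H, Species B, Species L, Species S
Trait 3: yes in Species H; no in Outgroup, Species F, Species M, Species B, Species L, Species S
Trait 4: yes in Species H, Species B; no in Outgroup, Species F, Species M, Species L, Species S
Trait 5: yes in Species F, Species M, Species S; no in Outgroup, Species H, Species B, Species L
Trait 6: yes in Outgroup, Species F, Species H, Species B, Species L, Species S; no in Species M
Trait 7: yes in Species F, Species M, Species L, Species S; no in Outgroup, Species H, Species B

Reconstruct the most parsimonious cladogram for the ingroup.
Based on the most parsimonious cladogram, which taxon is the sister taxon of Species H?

Species B

Character polarity is set by the outgroup: the derived state is whichever differs from the outgroup's state, so for Trait 6 the derived state is 'no', and for the remaining characters it is 'yes'.
Trait 1 (derived state 'yes') is shared by all ingroup taxa — unites the whole ingroup.
Trait 2: derived state 'yes' in Species F and Species M only — synapomorphy for {Species F, Species M}.
Trait 3 (derived state 'yes') is unique to Species H (autapomorphy; uninformative for grouping).
Trait 4 (derived state 'yes') is shared by Species B and Species H — a synapomorphy uniting that clade.
Trait 5: derived state 'yes' in Species F, Species M, and Species S only — synapomorphy for {Species F, Species M, Species S}.
Trait 6 (derived state 'no') is unique to Species M (autapomorphy; uninformative for grouping).
Trait 7: derived state 'yes' in Species F, Species L, Species M, and Species S only — synapomorphy for {Species F, Species L, Species M, Species S}.
Most parsimonious ingroup topology: ((((Species F,Species M),Species S),Species L),(Species H,Species B)).
Species H and Species B form a cherry on this tree, so they are sister taxa.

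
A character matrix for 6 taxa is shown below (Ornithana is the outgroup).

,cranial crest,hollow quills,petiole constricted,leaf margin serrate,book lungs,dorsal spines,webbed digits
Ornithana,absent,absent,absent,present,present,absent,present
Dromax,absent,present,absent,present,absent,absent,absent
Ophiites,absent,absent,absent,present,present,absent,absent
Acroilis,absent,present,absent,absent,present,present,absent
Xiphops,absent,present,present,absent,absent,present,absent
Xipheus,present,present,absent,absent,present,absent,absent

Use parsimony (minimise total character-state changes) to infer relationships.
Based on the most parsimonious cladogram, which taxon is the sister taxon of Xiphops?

Character polarity is set by the outgroup: the derived state is whichever differs from the outgroup's state, so for leaf margin serrate, book lungs, webbed digits the derived state is 'absent', and for the remaining characters it is 'present'.
cranial crest (derived state 'present') is unique to Xipheus (autapomorphy; uninformative for grouping).
hollow quills: derived state 'present' in Acroilis, Dromax, Xipheus, and Xiphops only — synapomorphy for {Acroilis, Dromax, Xipheus, Xiphops}.
petiole constricted (derived state 'present') is unique to Xiphops (autapomorphy; uninformative for grouping).
leaf margin serrate (derived state 'absent') is shared by Acroilis, Xipheus, and Xiphops — a synapomorphy uniting that clade.
book lungs groups Dromax and Xiphops, which is incompatible with the clades supported by the remaining characters; treating it as convergent (homoplasy) costs fewer steps than any alternative tree.
dorsal spines (derived state 'present') is shared by Acroilis and Xiphops — a synapomorphy uniting that clade.
webbed digits (derived state 'absent') is shared by all ingroup taxa — unites the whole ingroup.
Most parsimonious ingroup topology: ((Dromax,((Acroilis,Xiphops),Xipheus)),Ophiites).
Xiphops and Acroilis form a cherry on this tree, so they are sister taxa.

Acroilis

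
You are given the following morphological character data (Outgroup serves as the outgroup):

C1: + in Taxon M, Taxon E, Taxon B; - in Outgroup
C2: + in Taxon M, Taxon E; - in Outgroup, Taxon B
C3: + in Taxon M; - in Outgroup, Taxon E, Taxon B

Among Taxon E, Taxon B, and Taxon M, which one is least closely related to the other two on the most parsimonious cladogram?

Taxon B

The outgroup has state '-' for every character, so '+' is the derived state throughout.
All ingroup taxa share the derived state '+' for C1; it defines the ingroup but does not resolve relationships within it.
Only Taxon E and Taxon M show the derived state '+' for C2, supporting them as a clade.
C3 (derived state '+') is unique to Taxon M (autapomorphy; uninformative for grouping).
Most parsimonious ingroup topology: ((Taxon M,Taxon E),Taxon B).
Taxon M and Taxon E share a more recent common ancestor with each other than either does with Taxon B, so Taxon B is the least closely related of the three.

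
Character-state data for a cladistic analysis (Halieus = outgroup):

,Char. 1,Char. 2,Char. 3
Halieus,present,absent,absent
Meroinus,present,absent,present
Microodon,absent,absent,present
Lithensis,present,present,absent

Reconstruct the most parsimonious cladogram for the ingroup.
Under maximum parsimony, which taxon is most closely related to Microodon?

Character polarity is set by the outgroup: the derived state is whichever differs from the outgroup's state, so for Char. 1 the derived state is 'absent', and for the remaining characters it is 'present'.
Char. 1 (derived state 'absent') is unique to Microodon (autapomorphy; uninformative for grouping).
Char. 2 (derived state 'present') is unique to Lithensis (autapomorphy; uninformative for grouping).
Only Meroinus and Microodon show the derived state 'present' for Char. 3, supporting them as a clade.
Most parsimonious ingroup topology: ((Meroinus,Microodon),Lithensis).
Microodon and Meroinus form a cherry on this tree, so they are sister taxa.

Meroinus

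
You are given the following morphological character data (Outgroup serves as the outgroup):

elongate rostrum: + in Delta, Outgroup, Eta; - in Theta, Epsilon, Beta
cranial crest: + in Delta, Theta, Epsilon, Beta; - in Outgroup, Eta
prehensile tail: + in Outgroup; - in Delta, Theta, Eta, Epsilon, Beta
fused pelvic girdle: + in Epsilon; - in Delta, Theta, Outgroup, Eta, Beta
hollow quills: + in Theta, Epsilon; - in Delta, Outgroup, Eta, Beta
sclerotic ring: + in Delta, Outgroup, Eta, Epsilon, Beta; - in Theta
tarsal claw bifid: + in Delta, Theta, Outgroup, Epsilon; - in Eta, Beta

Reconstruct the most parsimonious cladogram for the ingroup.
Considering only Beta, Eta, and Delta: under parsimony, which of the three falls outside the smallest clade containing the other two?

Character polarity is set by the outgroup: the derived state is whichever differs from the outgroup's state, so for elongate rostrum, prehensile tail, sclerotic ring, tarsal claw bifid the derived state is '-', and for the remaining characters it is '+'.
elongate rostrum: derived state '-' in Beta, Epsilon, and Theta only — synapomorphy for {Beta, Epsilon, Theta}.
Only Beta, Delta, Epsilon, and Theta show the derived state '+' for cranial crest, supporting them as a clade.
prehensile tail (derived state '-') is shared by all ingroup taxa — unites the whole ingroup.
fused pelvic girdle: derived state '+' in Epsilon only — an autapomorphy, so it tells us nothing about relationships among taxa.
hollow quills (derived state '+') is shared by Epsilon and Theta — a synapomorphy uniting that clade.
sclerotic ring: derived state '-' in Theta only — an autapomorphy, so it tells us nothing about relationships among taxa.
tarsal claw bifid (state '-') occurs in Beta and Eta but conflicts with the nesting implied by the other characters — most parsimoniously interpreted as homoplasy.
Most parsimonious ingroup topology: ((Delta,(Beta,(Theta,Epsilon))),Eta).
Beta and Delta share a more recent common ancestor with each other than either does with Eta, so Eta is the least closely related of the three.

Eta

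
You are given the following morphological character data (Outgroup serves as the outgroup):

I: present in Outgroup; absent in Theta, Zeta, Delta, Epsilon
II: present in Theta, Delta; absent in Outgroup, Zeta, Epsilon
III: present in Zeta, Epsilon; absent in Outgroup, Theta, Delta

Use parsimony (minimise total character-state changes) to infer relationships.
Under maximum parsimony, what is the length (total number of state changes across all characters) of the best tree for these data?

3

Character polarity is set by the outgroup: the derived state is whichever differs from the outgroup's state, so for I the derived state is 'absent', and for the remaining characters it is 'present'.
All ingroup taxa share the derived state 'absent' for I; it defines the ingroup but does not resolve relationships within it.
II: derived state 'present' in Delta and Theta only — synapomorphy for {Delta, Theta}.
III (derived state 'present') is shared by Epsilon and Zeta — a synapomorphy uniting that clade.
Most parsimonious ingroup topology: ((Theta,Delta),(Zeta,Epsilon)).
Changes per character on this tree: I: 1; II: 1; III: 1.
Total = 3.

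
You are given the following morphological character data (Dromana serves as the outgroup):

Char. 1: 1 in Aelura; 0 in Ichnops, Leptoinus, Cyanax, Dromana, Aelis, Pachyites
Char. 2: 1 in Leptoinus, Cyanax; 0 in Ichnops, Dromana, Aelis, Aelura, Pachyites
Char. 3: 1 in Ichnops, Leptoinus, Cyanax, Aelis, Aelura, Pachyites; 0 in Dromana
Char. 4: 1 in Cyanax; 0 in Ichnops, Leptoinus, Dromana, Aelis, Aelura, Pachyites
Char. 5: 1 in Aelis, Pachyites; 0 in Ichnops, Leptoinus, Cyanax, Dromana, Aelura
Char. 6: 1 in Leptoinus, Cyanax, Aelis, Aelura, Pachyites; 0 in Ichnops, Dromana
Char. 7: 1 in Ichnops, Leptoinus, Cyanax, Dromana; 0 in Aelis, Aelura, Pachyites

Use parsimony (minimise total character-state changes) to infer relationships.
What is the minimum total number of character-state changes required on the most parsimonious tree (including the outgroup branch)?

Character polarity is set by the outgroup: the derived state is whichever differs from the outgroup's state, so for Char. 7 the derived state is '0', and for the remaining characters it is '1'.
Char. 1 (derived state '1') is unique to Aelura (autapomorphy; uninformative for grouping).
Char. 2 (derived state '1') is shared by Cyanax and Leptoinus — a synapomorphy uniting that clade.
Char. 3 (derived state '1') is shared by all ingroup taxa — unites the whole ingroup.
Char. 4: derived state '1' in Cyanax only — an autapomorphy, so it tells us nothing about relationships among taxa.
Only Aelis and Pachyites show the derived state '1' for Char. 5, supporting them as a clade.
Char. 6: derived state '1' in Aelis, Aelura, Cyanax, Leptoinus, and Pachyites only — synapomorphy for {Aelis, Aelura, Cyanax, Leptoinus, Pachyites}.
Only Aelis, Aelura, and Pachyites show the derived state '0' for Char. 7, supporting them as a clade.
Most parsimonious ingroup topology: (Ichnops,((Leptoinus,Cyanax),(Aelura,(Pachyites,Aelis)))).
Changes per character on this tree: Char. 1: 1; Char. 2: 1; Char. 3: 1; Char. 4: 1; Char. 5: 1; Char. 6: 1; Char. 7: 1.
Total = 7.

7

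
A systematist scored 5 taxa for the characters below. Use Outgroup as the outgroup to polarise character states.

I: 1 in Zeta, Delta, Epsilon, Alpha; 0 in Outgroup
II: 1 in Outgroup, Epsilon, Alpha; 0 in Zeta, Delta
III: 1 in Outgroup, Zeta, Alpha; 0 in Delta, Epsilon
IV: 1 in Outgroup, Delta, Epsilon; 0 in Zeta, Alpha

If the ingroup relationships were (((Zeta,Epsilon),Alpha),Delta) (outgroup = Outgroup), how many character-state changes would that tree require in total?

Map each character onto (((Zeta,Epsilon),Alpha),Delta) (rooted by Outgroup) and count the minimum state changes it requires (Fitch parsimony):
I: 1; II: 2; III: 2; IV: 2.
Total tree length = 7.

7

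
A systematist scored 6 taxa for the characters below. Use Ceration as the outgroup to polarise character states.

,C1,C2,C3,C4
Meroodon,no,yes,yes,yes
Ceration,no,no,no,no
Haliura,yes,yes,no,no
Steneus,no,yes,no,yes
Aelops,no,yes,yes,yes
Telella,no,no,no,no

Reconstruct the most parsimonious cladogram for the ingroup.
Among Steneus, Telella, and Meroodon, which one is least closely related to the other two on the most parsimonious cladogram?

The outgroup has state 'no' for every character, so 'yes' is the derived state throughout.
C1 (derived state 'yes') is unique to Haliura (autapomorphy; uninformative for grouping).
C2: derived state 'yes' in Aelops, Haliura, Meroodon, and Steneus only — synapomorphy for {Aelops, Haliura, Meroodon, Steneus}.
C3: derived state 'yes' in Aelops and Meroodon only — synapomorphy for {Aelops, Meroodon}.
C4 (derived state 'yes') is shared by Aelops, Meroodon, and Steneus — a synapomorphy uniting that clade.
Most parsimonious ingroup topology: ((((Meroodon,Aelops),Steneus),Haliura),Telella).
Steneus and Meroodon share a more recent common ancestor with each other than either does with Telella, so Telella is the least closely related of the three.

Telella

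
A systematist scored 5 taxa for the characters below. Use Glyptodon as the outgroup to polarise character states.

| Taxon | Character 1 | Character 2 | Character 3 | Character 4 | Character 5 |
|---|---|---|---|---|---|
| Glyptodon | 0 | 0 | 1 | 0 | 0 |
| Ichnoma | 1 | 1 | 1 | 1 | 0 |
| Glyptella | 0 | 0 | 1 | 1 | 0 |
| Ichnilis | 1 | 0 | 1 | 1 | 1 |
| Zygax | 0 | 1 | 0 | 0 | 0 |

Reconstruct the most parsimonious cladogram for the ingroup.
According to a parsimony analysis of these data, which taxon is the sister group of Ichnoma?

Character polarity is set by the outgroup: the derived state is whichever differs from the outgroup's state, so for Character 3 the derived state is '0', and for the remaining characters it is '1'.
Character 1: derived state '1' in Ichnilis and Ichnoma only — synapomorphy for {Ichnilis, Ichnoma}.
Character 2 (state '1') occurs in Ichnoma and Zygax but conflicts with the nesting implied by the other characters — most parsimoniously interpreted as homoplasy.
Character 3 (derived state '0') is unique to Zygax (autapomorphy; uninformative for grouping).
Only Glyptella, Ichnilis, and Ichnoma show the derived state '1' for Character 4, supporting them as a clade.
Character 5 (derived state '1') is unique to Ichnilis (autapomorphy; uninformative for grouping).
Most parsimonious ingroup topology: (((Ichnoma,Ichnilis),Glyptella),Zygax).
Ichnoma and Ichnilis form a cherry on this tree, so they are sister taxa.

Ichnilis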